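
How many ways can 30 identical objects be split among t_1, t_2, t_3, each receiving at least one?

Substitute t'_i = t_i - 1 (so t'_i >= 0). Then sum t'_i = 30 - 3 = 27.
Stars and bars: C(27+3-1, 3-1) = C(29,2).

Final answer: C(29,2) = 406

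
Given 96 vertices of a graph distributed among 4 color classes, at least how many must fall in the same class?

By pigeonhole with 96 objects and 4 categories: ceiling(96/4).

Final answer: 24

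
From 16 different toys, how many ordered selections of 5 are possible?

P(16,5) = 16!/(16-5)! = 16!/11!.

Final answer: P(16,5) = 524160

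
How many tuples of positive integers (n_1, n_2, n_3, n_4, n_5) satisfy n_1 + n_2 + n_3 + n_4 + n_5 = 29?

Substitute n'_i = n_i - 1 (so n'_i >= 0). Then sum n'_i = 29 - 5 = 24.
Stars and bars: C(24+5-1, 5-1) = C(28,4).

Final answer: C(28,4) = 20475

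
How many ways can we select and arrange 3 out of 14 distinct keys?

P(14,3) = 14!/(14-3)! = 14!/11!.

Final answer: P(14,3) = 2184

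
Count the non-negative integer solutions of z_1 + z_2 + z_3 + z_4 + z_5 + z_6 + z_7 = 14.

Stars and bars with 14 stars and 6 bars:
C(14+7-1, 7-1) = C(20,6).

Final answer: C(20,6) = 38760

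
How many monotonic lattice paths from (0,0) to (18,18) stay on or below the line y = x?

Total monotonic paths to (18,18): C(36,18) = 9075135300.
Reflecting each bad path at its first crossing gives a bijection with paths to (17,19): C(36,19) = 8597496600.
Valid Dyck paths: 9075135300 - 8597496600.
(These counts are the Catalan numbers.)

Final answer: C_{18} = 477638700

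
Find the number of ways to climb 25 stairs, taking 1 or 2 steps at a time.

Let f(n) be the number of climbs. Removing the last move (1 or 2 steps) gives f(n) = f(n-1) + f(n-2); base cases f(1)=1, f(2)=2.
Computing successive values: f(1)=1, f(2)=2, f(3)=3, f(4)=5, f(5)=8, f(6)=13, f(7)=21, f(8)=34, f(9)=55, f(10)=89, f(11)=144, f(12)=233, f(13)=377, f(14)=610, f(15)=987, f(16)=1597, f(17)=2584, f(18)=4181, f(19)=6765, f(20)=10946, f(21)=17711, f(22)=28657, f(23)=46368, f(24)=75025, f(25)=121393.

Final answer: 121393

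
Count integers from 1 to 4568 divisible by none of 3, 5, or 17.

|div by 3|=1522, |div by 5|=913, |div by 17|=268.
|div by 3&5|=304, |div by 3&17|=89, |div by 5&17|=53, |div by all|=17.
By inclusion-exclusion, divisible by at least one: 1522+913+268-304-89-53+17 = 2274.
Not divisible by any: 4568 - 2274.

Final answer: 2294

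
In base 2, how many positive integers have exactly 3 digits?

In base 2, the leading digit has 1 choices (1..1); each of the remaining 2 digits has 2 choices.
Total: 1 x 2^2.

Final answer: 4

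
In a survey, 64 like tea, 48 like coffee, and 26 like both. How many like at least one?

|A union B| = |A| + |B| - |A intersect B| = 64 + 48 - 26.

Final answer: 86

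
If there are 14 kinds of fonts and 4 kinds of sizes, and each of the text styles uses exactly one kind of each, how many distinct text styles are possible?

By the multiplication principle: 14 x 4.

Final answer: 56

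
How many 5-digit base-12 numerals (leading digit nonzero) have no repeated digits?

First digit: 11 (nonzero). Second: 11 (not first). Third: 10, etc.
Total: 11 x 11 x 10 x 9 x 8.

Final answer: 87120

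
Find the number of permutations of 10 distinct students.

The number of ways to arrange 10 distinct objects is 10!.

Final answer: 10! = 3628800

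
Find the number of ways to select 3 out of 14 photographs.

C(14,3) = 14!/(3! x (14-3)!).

Final answer: C(14,3) = 364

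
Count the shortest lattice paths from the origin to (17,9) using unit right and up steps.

Each path has 17 right steps and 9 up steps in some order (26 steps total).
Choose which 9 of the 26 steps are up: C(26,9).

Final answer: C(26,9) = 3124550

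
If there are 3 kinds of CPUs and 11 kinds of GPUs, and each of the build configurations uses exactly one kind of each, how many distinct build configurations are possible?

By the multiplication principle: 3 x 11.

Final answer: 33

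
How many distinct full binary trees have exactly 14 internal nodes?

This is counted by the nth Catalan number C_n. Here n = 14.
C_n = C(2n,n) - C(2n,n+1), so C_{14} = C(28,14) - C(28,15) = 40116600 - 37442160.

Final answer: C_{14} = 2674440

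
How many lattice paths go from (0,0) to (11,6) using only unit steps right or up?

Each path has 11 right steps and 6 up steps in some order (17 steps total).
Choose which 6 of the 17 steps are up: C(17,6).

Final answer: C(17,6) = 12376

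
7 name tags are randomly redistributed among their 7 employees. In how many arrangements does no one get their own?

Use the recurrence D(n) = (n-1)(D(n-1) + D(n-2)) with D(0)=1, D(1)=0.
D(2) = 1 x (0 + 1) = 1
D(3) = 2 x (1 + 0) = 2
D(4) = 3 x (2 + 1) = 9
D(5) = 4 x (9 + 2) = 44
D(6) = 5 x (44 + 9) = 265
D(7) = 6 x (D(6) + D(5)) = 6 x (265 + 44)

Final answer: D(7) = 1854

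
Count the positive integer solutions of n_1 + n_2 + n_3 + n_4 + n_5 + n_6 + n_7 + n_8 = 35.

Substitute n'_i = n_i - 1 (so n'_i >= 0). Then sum n'_i = 35 - 8 = 27.
Stars and bars: C(27+8-1, 8-1) = C(34,7).

Final answer: C(34,7) = 5379616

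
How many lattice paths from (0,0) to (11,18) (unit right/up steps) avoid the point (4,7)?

Total paths to (11,18): C(29,18) = 34597290.
Paths through (4,7): C(11,7) x C(18,11) = 10501920.
Avoiding (4,7): 34597290 - 10501920.

Final answer: 24095370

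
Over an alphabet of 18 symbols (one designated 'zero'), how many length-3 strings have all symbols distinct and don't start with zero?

First digit: 17 (nonzero). Second: 17 (not first). Third: 16, etc.
Total: 17 x 17 x 16.

Final answer: 4624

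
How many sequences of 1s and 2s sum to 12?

Let f(n) be the number of climbs. Removing the last move (1 or 2 steps) gives f(n) = f(n-1) + f(n-2); base cases f(1)=1, f(2)=2.
Building up term by term: f(1)=1, f(2)=2, f(3)=3, f(4)=5, f(5)=8, f(6)=13, f(7)=21, f(8)=34, f(9)=55, f(10)=89, f(11)=144, f(12)=233.

Final answer: 233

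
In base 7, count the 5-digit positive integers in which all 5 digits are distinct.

First digit: 6 (nonzero). Second: 6 (not first). Third: 5, etc.
Total: 6 x 6 x 5 x 4 x 3.

Final answer: 2160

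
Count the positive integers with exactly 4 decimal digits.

First digit: 9 choices (1-9). Each of the remaining 3 digits: 10 choices.
Total: 9 x 10^3.

Final answer: 9000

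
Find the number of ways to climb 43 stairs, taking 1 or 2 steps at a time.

Let f(n) be the number of climbs. Removing the last move (1 or 2 steps) gives f(n) = f(n-1) + f(n-2); base cases f(1)=1, f(2)=2.
Building up term by term: f(1)=1, f(2)=2, f(3)=3, f(4)=5, f(5)=8, f(6)=13, f(7)=21, f(8)=34, f(9)=55, f(10)=89, f(11)=144, f(12)=233, f(13)=377, f(14)=610, f(15)=987, f(16)=1597, f(17)=2584, f(18)=4181, f(19)=6765, f(20)=10946, f(21)=17711, f(22)=28657, f(23)=46368, f(24)=75025, f(25)=121393, f(26)=196418, f(27)=317811, f(28)=514229, f(29)=832040, f(30)=1346269, f(31)=2178309, f(32)=3524578, f(33)=5702887, f(34)=9227465, f(35)=14930352, f(36)=24157817, f(37)=39088169, f(38)=63245986, f(39)=102334155, f(40)=165580141, f(41)=267914296, f(42)=433494437, f(43)=701408733.

Final answer: 701408733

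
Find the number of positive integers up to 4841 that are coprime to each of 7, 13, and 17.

|div by 7|=691, |div by 13|=372, |div by 17|=284.
|div by 7&13|=53, |div by 7&17|=40, |div by 13&17|=21, |div by all|=3.
By inclusion-exclusion, divisible by at least one: 691+372+284-53-40-21+3 = 1236.
Not divisible by any: 4841 - 1236.

Final answer: 3605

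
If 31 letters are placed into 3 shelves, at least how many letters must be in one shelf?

By the pigeonhole principle: ceiling(31/3).

Final answer: 11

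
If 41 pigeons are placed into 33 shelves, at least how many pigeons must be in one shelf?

By the pigeonhole principle: ceiling(41/33).

Final answer: 2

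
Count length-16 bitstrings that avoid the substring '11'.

Let a(n) count valid strings. If the last bit is 0 the prefix is any valid string of length n-1; if it is 1 the string must end in 01 with a valid prefix of length n-2. So a(n) = a(n-1) + a(n-2), a(1)=2, a(2)=3.
Computing successive values: a(1)=2, a(2)=3, a(3)=5, a(4)=8, a(5)=13, a(6)=21, a(7)=34, a(8)=55, a(9)=89, a(10)=144, a(11)=233, a(12)=377, a(13)=610, a(14)=987, a(15)=1597, a(16)=2584.

Final answer: 2584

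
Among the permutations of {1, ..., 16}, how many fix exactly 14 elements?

Choose which 14 elements are fixed: C(16,14) = 120.
Derange the remaining 2 using D(j) = (j-1)(D(j-1) + D(j-2)), D(0)=1, D(1)=0: D(2)=1.
Total: 120 x 1.

Final answer: C(16,14) D(2) = 120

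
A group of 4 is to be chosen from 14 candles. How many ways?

C(14,4) = 14!/(4! x (14-4)!).

Final answer: C(14,4) = 1001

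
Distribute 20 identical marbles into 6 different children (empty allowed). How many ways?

Stars and bars: C(n+k-1, k-1) = C(25,5).

Final answer: C(25,5) = 53130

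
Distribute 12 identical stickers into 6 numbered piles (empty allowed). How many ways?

Stars and bars: C(n+k-1, k-1) = C(17,5).

Final answer: C(17,5) = 6188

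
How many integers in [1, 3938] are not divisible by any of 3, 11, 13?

|div by 3|=1312, |div by 11|=358, |div by 13|=302.
|div by 3&11|=119, |div by 3&13|=100, |div by 11&13|=27, |div by all|=9.
By inclusion-exclusion, divisible by at least one: 1312+358+302-119-100-27+9 = 1735.
Not divisible by any: 3938 - 1735.

Final answer: 2203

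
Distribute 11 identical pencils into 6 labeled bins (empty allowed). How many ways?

Stars and bars: C(n+k-1, k-1) = C(16,5).

Final answer: C(16,5) = 4368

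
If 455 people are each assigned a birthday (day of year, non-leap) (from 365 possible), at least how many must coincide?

There are 365 possible values for birthday (day of year, non-leap). With 455 people and 365 categories, by pigeonhole: ceiling(455/365).

Final answer: 2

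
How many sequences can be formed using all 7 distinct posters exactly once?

The number of ways to arrange 7 distinct objects is 7!.

Final answer: 7! = 5040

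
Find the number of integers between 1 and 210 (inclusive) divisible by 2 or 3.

Multiples of 2: 105. Multiples of 3: 70. Of both (lcm=6): 35.
By inclusion-exclusion: 105 + 70 - 35.

Final answer: 140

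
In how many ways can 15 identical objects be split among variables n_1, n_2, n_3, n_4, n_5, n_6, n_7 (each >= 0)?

Stars and bars with 15 stars and 6 bars:
C(15+7-1, 7-1) = C(21,6).

Final answer: C(21,6) = 54264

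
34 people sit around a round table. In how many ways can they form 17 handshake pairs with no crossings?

This is counted by the nth Catalan number C_n. Here n = 34/2 = 17.
Using C_0 = 1 and C_(k+1) = C_k x 2(2k+1)/(k+2), build up term by term: C_1=1, C_2=2, C_3=5, C_4=14, C_5=42, C_6=132, C_7=429, C_8=1430, C_9=4862, C_10=16796, C_11=58786, C_12=208012, C_13=742900, C_14=2674440, C_15=9694845, C_16=35357670, C_17=129644790.

Final answer: C_{17} = 129644790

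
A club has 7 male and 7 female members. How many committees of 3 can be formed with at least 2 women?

Sum over valid woman counts:
C(7,2)C(7,1) = 147
C(7,3)C(7,0) = 35
Total: 147 + 35.

Final answer: 182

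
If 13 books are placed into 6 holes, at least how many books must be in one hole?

By the pigeonhole principle: ceiling(13/6).

Final answer: 3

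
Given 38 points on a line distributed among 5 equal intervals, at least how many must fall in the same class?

By pigeonhole with 38 objects and 5 categories: ceiling(38/5).

Final answer: 8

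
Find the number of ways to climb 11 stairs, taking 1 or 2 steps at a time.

Let f(n) count the ways. The last step is size 1 or 2, so f(n) = f(n-1) + f(n-2) with f(1)=1, f(2)=2.
Building up term by term: f(1)=1, f(2)=2, f(3)=3, f(4)=5, f(5)=8, f(6)=13, f(7)=21, f(8)=34, f(9)=55, f(10)=89, f(11)=144.

Final answer: 144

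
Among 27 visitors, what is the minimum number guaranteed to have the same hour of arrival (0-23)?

There are 24 possible values for hour of arrival (0-23). With 27 visitors and 24 categories, by pigeonhole: ceiling(27/24).

Final answer: 2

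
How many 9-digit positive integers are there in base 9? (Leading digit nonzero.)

In base 9, the leading digit has 8 choices (1..8); each of the remaining 8 digits has 9 choices.
Total: 8 x 9^8.

Final answer: 344373768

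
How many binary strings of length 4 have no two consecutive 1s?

Classify by the final bit: ...0 gives a(n-1) strings, ...01 gives a(n-2) strings. Thus a(n) = a(n-1) + a(n-2) with a(1)=2, a(2)=3.
Building up term by term: a(1)=2, a(2)=3, a(3)=5, a(4)=8.

Final answer: 8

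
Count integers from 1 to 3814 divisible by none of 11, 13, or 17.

|div by 11|=346, |div by 13|=293, |div by 17|=224.
|div by 11&13|=26, |div by 11&17|=20, |div by 13&17|=17, |div by all|=1.
By inclusion-exclusion, divisible by at least one: 346+293+224-26-20-17+1 = 801.
Not divisible by any: 3814 - 801.

Final answer: 3013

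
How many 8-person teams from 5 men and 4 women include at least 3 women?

Sum over valid woman counts:
C(4,3)C(5,5) = 4
C(4,4)C(5,4) = 5
Total: 4 + 5.

Final answer: 9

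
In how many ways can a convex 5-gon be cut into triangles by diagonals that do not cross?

This is a standard Catalan-number count: the answer is C_n. Here n = 5 - 2 = 3.
C_n = (2n)!/(n!(n+1)!), so C_{3} = 6!/(3! x 4!) = C(6,3)/4 = 20/4.

Final answer: C_{3} = 5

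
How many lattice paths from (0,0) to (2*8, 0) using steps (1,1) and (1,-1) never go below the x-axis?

Total monotonic paths to (8,8): C(16,8) = 12870.
A path is bad iff it touches y = x + 1; reflecting its initial segment maps bad paths bijectively onto all paths to (7,9), of which there are C(16,9) = 11440.
Valid Dyck paths: 12870 - 11440.
(This is the Catalan number C_{8}.)

Final answer: C_{8} = 1430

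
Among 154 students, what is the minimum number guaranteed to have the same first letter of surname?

There are 26 possible values for first letter of surname. With 154 students and 26 categories, by pigeonhole: ceiling(154/26).

Final answer: 6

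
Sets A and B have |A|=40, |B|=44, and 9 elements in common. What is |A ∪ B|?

|A union B| = |A| + |B| - |A intersect B| = 40 + 44 - 9.

Final answer: 75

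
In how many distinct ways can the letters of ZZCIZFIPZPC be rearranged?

Letters (C:2, F:1, I:2, P:2, Z:4). Total letters: 11.
Permutations = 11!/(4! x 2! x 2! x 2!).

Final answer: 207900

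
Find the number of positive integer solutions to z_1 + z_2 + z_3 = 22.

Substitute z'_i = z_i - 1 (so z'_i >= 0). Then sum z'_i = 22 - 3 = 19.
Stars and bars: C(19+3-1, 3-1) = C(21,2).

Final answer: C(21,2) = 210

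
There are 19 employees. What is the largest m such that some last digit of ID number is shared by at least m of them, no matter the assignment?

There are 10 possible values for last digit of ID number. With 19 employees and 10 categories, by pigeonhole: ceiling(19/10).

Final answer: 2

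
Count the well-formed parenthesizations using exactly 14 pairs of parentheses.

The structures are counted by the Catalan number C_n. Here n = 14 (pairs).
C_n = (2n)!/(n!(n+1)!), so C_{14} = 28!/(14! x 15!) = C(28,14)/15 = 40116600/15.

Final answer: C_{14} = 2674440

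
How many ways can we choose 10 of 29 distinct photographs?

C(29,10) = 29!/(10! x 19!).

Final answer: \binom{29}{10} = 20030010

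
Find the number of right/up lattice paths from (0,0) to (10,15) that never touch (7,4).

Total paths to (10,15): C(25,15) = 3268760.
Paths through (7,4): C(11,4) x C(14,11) = 120120.
Avoiding (7,4): 3268760 - 120120.

Final answer: 3148640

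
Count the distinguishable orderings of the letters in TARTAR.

Letters (A:2, R:2, T:2). Total letters: 6.
Permutations = 6!/(2! x 2! x 2!).

Final answer: 90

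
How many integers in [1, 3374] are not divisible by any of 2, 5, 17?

|div by 2|=1687, |div by 5|=674, |div by 17|=198.
|div by 2&5|=337, |div by 2&17|=99, |div by 5&17|=39, |div by all|=19.
By inclusion-exclusion, divisible by at least one: 1687+674+198-337-99-39+19 = 2103.
Not divisible by any: 3374 - 2103.

Final answer: 1271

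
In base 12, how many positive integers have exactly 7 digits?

Leading digit: 11 options (nonzero). Other 6 digit(s): 12 options each.
Total: 11 x 12^6.

Final answer: 32845824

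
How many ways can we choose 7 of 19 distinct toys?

C(19,7) = 19!/(7! x 12!).

Final answer: \binom{19}{7} = 50388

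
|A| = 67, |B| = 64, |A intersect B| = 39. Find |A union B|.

|A union B| = |A| + |B| - |A intersect B| = 67 + 64 - 39.

Final answer: 92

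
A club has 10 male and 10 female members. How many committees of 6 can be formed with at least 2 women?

Sum over valid woman counts:
C(10,2)C(10,4) = 9450
C(10,3)C(10,3) = 14400
C(10,4)C(10,2) = 9450
C(10,5)C(10,1) = 2520
C(10,6)C(10,0) = 210
Total: 9450 + 14400 + 9450 + 2520 + 210.

Final answer: 36030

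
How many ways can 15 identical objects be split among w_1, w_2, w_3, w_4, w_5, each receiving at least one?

Substitute w'_i = w_i - 1 (so w'_i >= 0). Then sum w'_i = 15 - 5 = 10.
Stars and bars: C(10+5-1, 5-1) = C(14,4).

Final answer: C(14,4) = 1001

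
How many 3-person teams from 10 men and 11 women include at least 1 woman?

Sum over valid woman counts:
C(11,1)C(10,2) = 495
C(11,2)C(10,1) = 550
C(11,3)C(10,0) = 165
Total: 495 + 550 + 165.

Final answer: 1210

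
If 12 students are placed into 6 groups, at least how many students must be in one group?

By the pigeonhole principle: ceiling(12/6).

Final answer: 2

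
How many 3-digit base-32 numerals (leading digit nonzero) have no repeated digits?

The leading digit has 31 choices (anything but zero); the next has 31 (anything but the first), then 30, and so on, one fewer each time.
Total: 31 x 31 x 30.

Final answer: 28830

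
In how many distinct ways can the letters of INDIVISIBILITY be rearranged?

Letters (B:1, D:1, I:6, L:1, N:1, S:1, T:1, V:1, Y:1). Total letters: 14.
Permutations = 14!/(6!).

Final answer: 121080960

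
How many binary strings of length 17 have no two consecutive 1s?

Let a(n) count valid strings. If the last bit is 0 the prefix is any valid string of length n-1; if it is 1 the string must end in 01 with a valid prefix of length n-2. So a(n) = a(n-1) + a(n-2), a(1)=2, a(2)=3.
Computing successive values: a(1)=2, a(2)=3, a(3)=5, a(4)=8, a(5)=13, a(6)=21, a(7)=34, a(8)=55, a(9)=89, a(10)=144, a(11)=233, a(12)=377, a(13)=610, a(14)=987, a(15)=1597, a(16)=2584, a(17)=4181.

Final answer: 4181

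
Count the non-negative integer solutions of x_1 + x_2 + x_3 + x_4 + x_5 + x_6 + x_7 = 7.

Stars and bars with 7 stars and 6 bars:
C(7+7-1, 7-1) = C(13,6).

Final answer: C(13,6) = 1716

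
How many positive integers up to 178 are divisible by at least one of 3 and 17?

Multiples of 3: 59. Multiples of 17: 10. Of both (lcm=51): 3.
By inclusion-exclusion: 59 + 10 - 3.

Final answer: 66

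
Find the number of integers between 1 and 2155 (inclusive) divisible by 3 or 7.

Multiples of 3: 718. Multiples of 7: 307. Of both (lcm=21): 102.
By inclusion-exclusion: 718 + 307 - 102.

Final answer: 923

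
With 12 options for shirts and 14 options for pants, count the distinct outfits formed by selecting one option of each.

By the multiplication principle: 12 x 14.

Final answer: 168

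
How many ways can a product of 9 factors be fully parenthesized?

This is a standard Catalan-number count: the answer is C_n. Here n = 9 - 1 = 8.
C_n = C(2n,n) - C(2n,n+1), so C_{8} = C(16,8) - C(16,9) = 12870 - 11440.

Final answer: C_{8} = 1430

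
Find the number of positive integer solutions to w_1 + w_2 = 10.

Substitute w'_i = w_i - 1 (so w'_i >= 0). Then sum w'_i = 10 - 2 = 8.
Stars and bars: C(8+2-1, 2-1) = C(9,1).

Final answer: C(9,1) = 9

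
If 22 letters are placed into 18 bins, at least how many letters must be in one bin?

By the pigeonhole principle: ceiling(22/18).

Final answer: 2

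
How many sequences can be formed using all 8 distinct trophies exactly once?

The number of ways to arrange 8 distinct objects is 8!.

Final answer: 8! = 40320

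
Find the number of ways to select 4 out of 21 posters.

C(21,4) = 21!/(4! x 17!).

Final answer: \binom{21}{4} = 5985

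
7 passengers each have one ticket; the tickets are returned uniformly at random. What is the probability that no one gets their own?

Use the recurrence D(n) = (n-1)(D(n-1) + D(n-2)) with D(0)=1, D(1)=0.
Building up: D(2)=1, D(3)=2, D(4)=9, D(5)=44, D(6)=265, D(7)=1854.
Total arrangements: 7! = 5040.
Probability = D(7)/7! = 103/280.

Final answer: D(7)/7! = 1854/5040 = 0.367857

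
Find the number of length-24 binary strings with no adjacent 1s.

Let a(n) count valid strings. If the last bit is 0 the prefix is any valid string of length n-1; if it is 1 the string must end in 01 with a valid prefix of length n-2. So a(n) = a(n-1) + a(n-2), a(1)=2, a(2)=3.
Iterating the recurrence: a(1)=2, a(2)=3, a(3)=5, a(4)=8, a(5)=13, a(6)=21, a(7)=34, a(8)=55, a(9)=89, a(10)=144, a(11)=233, a(12)=377, a(13)=610, a(14)=987, a(15)=1597, a(16)=2584, a(17)=4181, a(18)=6765, a(19)=10946, a(20)=17711, a(21)=28657, a(22)=46368, a(23)=75025, a(24)=121393.

Final answer: 121393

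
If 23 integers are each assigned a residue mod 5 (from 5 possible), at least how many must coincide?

There are 5 possible values for residue mod 5. With 23 integers and 5 categories, by pigeonhole: ceiling(23/5).

Final answer: 5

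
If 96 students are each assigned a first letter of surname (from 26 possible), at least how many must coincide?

There are 26 possible values for first letter of surname. With 96 students and 26 categories, by pigeonhole: ceiling(96/26).

Final answer: 4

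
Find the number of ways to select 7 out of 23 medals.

C(23,7) = 23!/(7! x (23-7)!).

Final answer: C(23,7) = 245157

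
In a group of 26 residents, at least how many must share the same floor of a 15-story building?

There are 15 possible values for floor of a 15-story building. With 26 residents and 15 categories, by pigeonhole: ceiling(26/15).

Final answer: 2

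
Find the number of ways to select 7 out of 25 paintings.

C(25,7) = 25!/(7! x (25-7)!).

Final answer: C(25,7) = 480700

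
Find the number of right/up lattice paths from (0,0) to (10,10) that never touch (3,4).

Total paths to (10,10): C(20,10) = 184756.
Paths through (3,4): C(7,4) x C(13,6) = 60060.
Avoiding (3,4): 184756 - 60060.

Final answer: 124696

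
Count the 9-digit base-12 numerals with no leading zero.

These are the integers in [12^8, 12^9), so the count is 12^9 - 12^8 = 11 x 12^8.

Final answer: 4729798656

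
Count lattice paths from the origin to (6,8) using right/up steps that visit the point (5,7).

Paths (0,0)->(5,7): C(12,7) = 792.
Paths (5,7)->(6,8): C(2,1) = 2.
By multiplication principle: 792 x 2.

Final answer: 1584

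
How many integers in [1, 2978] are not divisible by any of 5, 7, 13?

|div by 5|=595, |div by 7|=425, |div by 13|=229.
|div by 5&7|=85, |div by 5&13|=45, |div by 7&13|=32, |div by all|=6.
By inclusion-exclusion, divisible by at least one: 595+425+229-85-45-32+6 = 1093.
Not divisible by any: 2978 - 1093.

Final answer: 1885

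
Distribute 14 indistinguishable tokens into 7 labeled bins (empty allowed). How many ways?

Stars and bars: C(n+k-1, k-1) = C(20,6).

Final answer: C(20,6) = 38760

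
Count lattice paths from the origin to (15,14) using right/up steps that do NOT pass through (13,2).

Total paths to (15,14): C(29,14) = 77558760.
Paths through (13,2): C(15,2) x C(14,12) = 9555.
Avoiding (13,2): 77558760 - 9555.

Final answer: 77549205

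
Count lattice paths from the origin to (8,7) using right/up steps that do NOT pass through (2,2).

Total paths to (8,7): C(15,7) = 6435.
Paths through (2,2): C(4,2) x C(11,5) = 2772.
Avoiding (2,2): 6435 - 2772.

Final answer: 3663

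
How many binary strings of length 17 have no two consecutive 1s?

Let a(n) count valid strings. If the last bit is 0 the prefix is any valid string of length n-1; if it is 1 the string must end in 01 with a valid prefix of length n-2. So a(n) = a(n-1) + a(n-2), a(1)=2, a(2)=3.
Building up term by term: a(1)=2, a(2)=3, a(3)=5, a(4)=8, a(5)=13, a(6)=21, a(7)=34, a(8)=55, a(9)=89, a(10)=144, a(11)=233, a(12)=377, a(13)=610, a(14)=987, a(15)=1597, a(16)=2584, a(17)=4181.

Final answer: 4181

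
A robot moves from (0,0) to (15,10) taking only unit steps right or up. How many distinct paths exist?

Each path has 15 right steps and 10 up steps in some order (25 steps total).
Choose which 10 of the 25 steps are up: C(25,10).

Final answer: C(25,10) = 3268760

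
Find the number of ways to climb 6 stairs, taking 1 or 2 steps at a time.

Condition on the final move: it is a 1-step (f(n-1) ways to get there) or a 2-step (f(n-2) ways), so f(n) = f(n-1) + f(n-2), with f(1)=1, f(2)=2.
Iterating the recurrence: f(1)=1, f(2)=2, f(3)=3, f(4)=5, f(5)=8, f(6)=13.

Final answer: 13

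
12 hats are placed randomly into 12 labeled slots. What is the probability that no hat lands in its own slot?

Derangements satisfy D(n) = (n-1)(D(n-1) + D(n-2)), starting from D(0)=1, D(1)=0.
Building up: D(2)=1, D(3)=2, D(4)=9, D(5)=44, D(6)=265, D(7)=1854, D(8)=14833, D(9)=133496, D(10)=1334961, D(11)=14684570, D(12)=176214841.
Total arrangements: 12! = 479001600.
Probability = D(12)/12! = 16019531/43545600.

Final answer: D(12)/12! = 176214841/479001600 = 0.367879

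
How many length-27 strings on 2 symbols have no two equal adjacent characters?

First character: 2 choices. Each subsequent: 1 choices (must differ from the previous one).
Total: 2 x 1^26.

Final answer: 2 x 1^{26} = 2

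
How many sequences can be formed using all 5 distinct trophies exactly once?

The number of ways to arrange 5 distinct objects is 5!.

Final answer: 5! = 120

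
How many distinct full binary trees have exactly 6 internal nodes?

The structures are counted by the Catalan number C_n. Here n = 6.
C_n = C(2n,n) - C(2n,n+1), so C_{6} = C(12,6) - C(12,7) = 924 - 792.

Final answer: C_{6} = 132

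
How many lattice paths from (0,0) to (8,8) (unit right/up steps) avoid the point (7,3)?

Total paths to (8,8): C(16,8) = 12870.
Paths through (7,3): C(10,3) x C(6,5) = 720.
Avoiding (7,3): 12870 - 720.

Final answer: 12150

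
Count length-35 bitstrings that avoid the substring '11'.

Let a(n) count valid strings. If the last bit is 0 the prefix is any valid string of length n-1; if it is 1 the string must end in 01 with a valid prefix of length n-2. So a(n) = a(n-1) + a(n-2), a(1)=2, a(2)=3.
Computing successive values: a(1)=2, a(2)=3, a(3)=5, a(4)=8, a(5)=13, a(6)=21, a(7)=34, a(8)=55, a(9)=89, a(10)=144, a(11)=233, a(12)=377, a(13)=610, a(14)=987, a(15)=1597, a(16)=2584, a(17)=4181, a(18)=6765, a(19)=10946, a(20)=17711, a(21)=28657, a(22)=46368, a(23)=75025, a(24)=121393, a(25)=196418, a(26)=317811, a(27)=514229, a(28)=832040, a(29)=1346269, a(30)=2178309, a(31)=3524578, a(32)=5702887, a(33)=9227465, a(34)=14930352, a(35)=24157817.

Final answer: 24157817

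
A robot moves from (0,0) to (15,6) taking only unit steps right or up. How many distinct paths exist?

Each path has 15 right steps and 6 up steps in some order (21 steps total).
Choose which 6 of the 21 steps are up: C(21,6).

Final answer: C(21,6) = 54264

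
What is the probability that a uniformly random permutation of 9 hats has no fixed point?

Use the recurrence D(n) = (n-1)(D(n-1) + D(n-2)) with D(0)=1, D(1)=0.
Building up: D(2)=1, D(3)=2, D(4)=9, D(5)=44, D(6)=265, D(7)=1854, D(8)=14833, D(9)=133496.
Total arrangements: 9! = 362880.
Probability = D(9)/9! = 16687/45360.

Final answer: D(9)/9! = 133496/362880 = 0.367879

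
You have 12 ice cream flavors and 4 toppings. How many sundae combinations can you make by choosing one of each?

By the multiplication principle: 12 x 4.

Final answer: 48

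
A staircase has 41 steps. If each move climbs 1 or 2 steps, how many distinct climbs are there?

Condition on the final move: it is a 1-step (f(n-1) ways to get there) or a 2-step (f(n-2) ways), so f(n) = f(n-1) + f(n-2), with f(1)=1, f(2)=2.
Iterating the recurrence: f(1)=1, f(2)=2, f(3)=3, f(4)=5, f(5)=8, f(6)=13, f(7)=21, f(8)=34, f(9)=55, f(10)=89, f(11)=144, f(12)=233, f(13)=377, f(14)=610, f(15)=987, f(16)=1597, f(17)=2584, f(18)=4181, f(19)=6765, f(20)=10946, f(21)=17711, f(22)=28657, f(23)=46368, f(24)=75025, f(25)=121393, f(26)=196418, f(27)=317811, f(28)=514229, f(29)=832040, f(30)=1346269, f(31)=2178309, f(32)=3524578, f(33)=5702887, f(34)=9227465, f(35)=14930352, f(36)=24157817, f(37)=39088169, f(38)=63245986, f(39)=102334155, f(40)=165580141, f(41)=267914296.

Final answer: 267914296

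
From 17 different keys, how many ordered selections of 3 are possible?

P(17,3) = 17!/(17-3)! = 17!/14!.

Final answer: P(17,3) = 4080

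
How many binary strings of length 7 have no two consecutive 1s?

Classify by the final bit: ...0 gives a(n-1) strings, ...01 gives a(n-2) strings. Thus a(n) = a(n-1) + a(n-2) with a(1)=2, a(2)=3.
Iterating the recurrence: a(1)=2, a(2)=3, a(3)=5, a(4)=8, a(5)=13, a(6)=21, a(7)=34.

Final answer: 34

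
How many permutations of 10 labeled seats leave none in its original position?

D(n) = (n-1)(D(n-1) + D(n-2)), D(0)=1, D(1)=0.
D(2) = 1 x (0 + 1) = 1
D(3) = 2 x (1 + 0) = 2
D(4) = 3 x (2 + 1) = 9
D(5) = 4 x (9 + 2) = 44
D(6) = 5 x (44 + 9) = 265
D(7) = 6 x (265 + 44) = 1854
D(8) = 7 x (1854 + 265) = 14833
D(9) = 8 x (14833 + 1854) = 133496
D(10) = 9 x (D(9) + D(8)) = 9 x (133496 + 14833)

Final answer: D(10) = 1334961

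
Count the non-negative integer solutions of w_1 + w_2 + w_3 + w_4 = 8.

Stars and bars with 8 stars and 3 bars:
C(8+4-1, 4-1) = C(11,3).

Final answer: C(11,3) = 165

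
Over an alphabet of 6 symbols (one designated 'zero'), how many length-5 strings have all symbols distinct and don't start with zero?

First digit: 5 (nonzero). Second: 5 (not first). Third: 4, etc.
Total: 5 x 5 x 4 x 3 x 2.

Final answer: 600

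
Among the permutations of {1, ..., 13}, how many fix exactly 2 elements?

Choose which 2 elements are fixed: C(13,2) = 78.
Derange the remaining 11 using D(j) = (j-1)(D(j-1) + D(j-2)), D(0)=1, D(1)=0: D(2)=1, D(3)=2, D(4)=9, D(5)=44, D(6)=265, D(7)=1854, D(8)=14833, D(9)=133496, D(10)=1334961, D(11)=14684570.
Total: 78 x 14684570.

Final answer: C(13,2) D(11) = 1145396460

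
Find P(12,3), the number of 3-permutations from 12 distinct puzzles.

P(12,3) = 12!/(12-3)! = 12!/9!.

Final answer: P(12,3) = 1320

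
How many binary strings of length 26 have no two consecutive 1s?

Let a(n) count valid strings. If the last bit is 0 the prefix is any valid string of length n-1; if it is 1 the string must end in 01 with a valid prefix of length n-2. So a(n) = a(n-1) + a(n-2), a(1)=2, a(2)=3.
Iterating the recurrence: a(1)=2, a(2)=3, a(3)=5, a(4)=8, a(5)=13, a(6)=21, a(7)=34, a(8)=55, a(9)=89, a(10)=144, a(11)=233, a(12)=377, a(13)=610, a(14)=987, a(15)=1597, a(16)=2584, a(17)=4181, a(18)=6765, a(19)=10946, a(20)=17711, a(21)=28657, a(22)=46368, a(23)=75025, a(24)=121393, a(25)=196418, a(26)=317811.

Final answer: 317811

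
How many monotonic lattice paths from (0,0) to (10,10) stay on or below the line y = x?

Total monotonic paths to (10,10): C(20,10) = 184756.
By the reflection principle, paths that go above the diagonal number C(20,11) = 167960.
Valid Dyck paths: 184756 - 167960.
(Equivalently, C_{10} = C(20,10)/11 = 184756/11.)

Final answer: C_{10} = 16796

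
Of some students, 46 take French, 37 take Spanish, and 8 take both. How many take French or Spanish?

|A union B| = |A| + |B| - |A intersect B| = 46 + 37 - 8.

Final answer: 75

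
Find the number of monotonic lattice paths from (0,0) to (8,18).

Each path has 8 right steps and 18 up steps in some order (26 steps total).
Choose which 18 of the 26 steps are up: C(26,18).

Final answer: C(26,18) = 1562275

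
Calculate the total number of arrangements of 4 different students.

The number of ways to arrange 4 distinct objects is 4!.

Final answer: 4! = 24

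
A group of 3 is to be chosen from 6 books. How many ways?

C(6,3) = 6!/(3! x (6-3)!).

Final answer: C(6,3) = 20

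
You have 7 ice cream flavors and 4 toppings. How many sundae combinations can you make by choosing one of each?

By the multiplication principle: 7 x 4.

Final answer: 28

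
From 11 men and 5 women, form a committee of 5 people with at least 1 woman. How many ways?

Sum over valid woman counts:
C(5,1)C(11,4) = 1650
C(5,2)C(11,3) = 1650
C(5,3)C(11,2) = 550
C(5,4)C(11,1) = 55
C(5,5)C(11,0) = 1
Total: 1650 + 1650 + 550 + 55 + 1.

Final answer: 3906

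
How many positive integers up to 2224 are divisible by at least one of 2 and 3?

Multiples of 2: 1112. Multiples of 3: 741. Of both (lcm=6): 370.
By inclusion-exclusion: 1112 + 741 - 370.

Final answer: 1483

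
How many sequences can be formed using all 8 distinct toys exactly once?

The number of ways to arrange 8 distinct objects is 8!.

Final answer: 8! = 40320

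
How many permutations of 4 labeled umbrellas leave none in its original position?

Use the recurrence D(n) = (n-1)(D(n-1) + D(n-2)) with D(0)=1, D(1)=0.
D(2) = 1 x (0 + 1) = 1
D(3) = 2 x (1 + 0) = 2
D(4) = 3 x (D(3) + D(2)) = 3 x (2 + 1)

Final answer: D(4) = 9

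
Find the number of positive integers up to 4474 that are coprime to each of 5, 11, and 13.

|div by 5|=894, |div by 11|=406, |div by 13|=344.
|div by 5&11|=81, |div by 5&13|=68, |div by 11&13|=31, |div by all|=6.
By inclusion-exclusion, divisible by at least one: 894+406+344-81-68-31+6 = 1470.
Not divisible by any: 4474 - 1470.

Final answer: 3004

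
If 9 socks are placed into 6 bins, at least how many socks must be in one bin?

By the pigeonhole principle: ceiling(9/6).

Final answer: 2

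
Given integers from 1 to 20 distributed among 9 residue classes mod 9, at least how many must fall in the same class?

By pigeonhole with 20 objects and 9 categories: ceiling(20/9).

Final answer: 3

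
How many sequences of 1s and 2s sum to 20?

Let f(n) be the number of climbs. Removing the last move (1 or 2 steps) gives f(n) = f(n-1) + f(n-2); base cases f(1)=1, f(2)=2.
Computing successive values: f(1)=1, f(2)=2, f(3)=3, f(4)=5, f(5)=8, f(6)=13, f(7)=21, f(8)=34, f(9)=55, f(10)=89, f(11)=144, f(12)=233, f(13)=377, f(14)=610, f(15)=987, f(16)=1597, f(17)=2584, f(18)=4181, f(19)=6765, f(20)=10946.

Final answer: 10946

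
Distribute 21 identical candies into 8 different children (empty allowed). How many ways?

Stars and bars: C(n+k-1, k-1) = C(28,7).

Final answer: C(28,7) = 1184040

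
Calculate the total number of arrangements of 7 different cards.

The number of ways to arrange 7 distinct objects is 7!.

Final answer: 7! = 5040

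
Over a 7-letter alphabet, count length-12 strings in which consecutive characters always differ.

First character: 7 choices. Each subsequent: 6 choices (must differ from the previous one).
Total: 7 x 6^11.

Final answer: 7 x 6^{11} = 2539579392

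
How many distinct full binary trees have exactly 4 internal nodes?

This is a standard Catalan-number count: the answer is C_n. Here n = 4.
C_n = C(2n,n) - C(2n,n+1), so C_{4} = C(8,4) - C(8,5) = 70 - 56.

Final answer: C_{4} = 14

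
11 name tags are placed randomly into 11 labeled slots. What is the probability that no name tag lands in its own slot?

D(n) = (n-1)(D(n-1) + D(n-2)), D(0)=1, D(1)=0.
Building up: D(2)=1, D(3)=2, D(4)=9, D(5)=44, D(6)=265, D(7)=1854, D(8)=14833, D(9)=133496, D(10)=1334961, D(11)=14684570.
Total arrangements: 11! = 39916800.
Probability = D(11)/11! = 1468457/3991680.

Final answer: D(11)/11! = 14684570/39916800 = 0.367879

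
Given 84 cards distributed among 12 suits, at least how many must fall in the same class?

By pigeonhole with 84 objects and 12 categories: ceiling(84/12).

Final answer: 7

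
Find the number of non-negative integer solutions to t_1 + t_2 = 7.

Stars and bars with 7 stars and 1 bars:
C(7+2-1, 2-1) = C(8,1).

Final answer: C(8,1) = 8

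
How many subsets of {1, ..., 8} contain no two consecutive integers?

Condition on whether n belongs to the subset: if not, any valid subset of {1, ..., n-1} works (a(n-1)); if so, n-1 is excluded and the rest is a valid subset of {1, ..., n-2} (a(n-2)). Hence a(n) = a(n-1) + a(n-2), a(1)=2, a(2)=3.
Computing successive values: a(1)=2, a(2)=3, a(3)=5, a(4)=8, a(5)=13, a(6)=21, a(7)=34, a(8)=55.

Final answer: 55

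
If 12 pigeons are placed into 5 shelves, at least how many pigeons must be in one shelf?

By the pigeonhole principle: ceiling(12/5).

Final answer: 3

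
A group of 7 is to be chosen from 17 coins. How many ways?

C(17,7) = 17!/(7! x (17-7)!).

Final answer: C(17,7) = 19448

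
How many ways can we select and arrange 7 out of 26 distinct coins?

P(26,7) = 26!/(26-7)! = 26!/19!.

Final answer: P(26,7) = 3315312000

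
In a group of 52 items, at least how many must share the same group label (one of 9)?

There are 9 possible values for group label (one of 9). With 52 items and 9 categories, by pigeonhole: ceiling(52/9).

Final answer: 6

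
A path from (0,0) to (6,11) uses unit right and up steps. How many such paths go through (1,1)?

Paths (0,0)->(1,1): C(2,1) = 2.
Paths (1,1)->(6,11): C(15,10) = 3003.
By multiplication principle: 2 x 3003.

Final answer: 6006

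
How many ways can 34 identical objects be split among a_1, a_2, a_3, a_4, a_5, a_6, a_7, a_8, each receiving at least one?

Substitute a'_i = a_i - 1 (so a'_i >= 0). Then sum a'_i = 34 - 8 = 26.
Stars and bars: C(26+8-1, 8-1) = C(33,7).

Final answer: C(33,7) = 4272048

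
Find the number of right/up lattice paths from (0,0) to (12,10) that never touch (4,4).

Total paths to (12,10): C(22,10) = 646646.
Paths through (4,4): C(8,4) x C(14,6) = 210210.
Avoiding (4,4): 646646 - 210210.

Final answer: 436436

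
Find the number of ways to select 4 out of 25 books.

C(25,4) = 25!/(4! x 21!).

Final answer: \binom{25}{4} = 12650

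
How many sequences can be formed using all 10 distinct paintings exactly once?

The number of ways to arrange 10 distinct objects is 10!.

Final answer: 10! = 3628800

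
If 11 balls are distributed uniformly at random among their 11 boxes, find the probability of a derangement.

Derangements satisfy D(n) = (n-1)(D(n-1) + D(n-2)), starting from D(0)=1, D(1)=0.
Building up: D(2)=1, D(3)=2, D(4)=9, D(5)=44, D(6)=265, D(7)=1854, D(8)=14833, D(9)=133496, D(10)=1334961, D(11)=14684570.
Total arrangements: 11! = 39916800.
Probability = D(11)/11! = 1468457/3991680.

Final answer: D(11)/11! = 14684570/39916800 = 0.367879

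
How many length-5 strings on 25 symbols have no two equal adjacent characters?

Let g(n) count such strings. g(1) = 25, and each valid string of length n-1 extends in 24 ways (any symbol but the last), so g(n) = 24 g(n-1).
Total: g(5) = 25 x 24^4.

Final answer: 25 x 24^{4} = 8294400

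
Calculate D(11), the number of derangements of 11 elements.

D(n) = (n-1)(D(n-1) + D(n-2)), D(0)=1, D(1)=0.
D(2) = 1 x (0 + 1) = 1
D(3) = 2 x (1 + 0) = 2
D(4) = 3 x (2 + 1) = 9
D(5) = 4 x (9 + 2) = 44
D(6) = 5 x (44 + 9) = 265
D(7) = 6 x (265 + 44) = 1854
D(8) = 7 x (1854 + 265) = 14833
D(9) = 8 x (14833 + 1854) = 133496
D(10) = 9 x (133496 + 14833) = 1334961
D(11) = 10 x (D(10) + D(9)) = 10 x (1334961 + 133496)

Final answer: D(11) = 14684570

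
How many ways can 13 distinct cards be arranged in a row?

The number of ways to arrange 13 distinct objects is 13!.

Final answer: 13! = 6227020800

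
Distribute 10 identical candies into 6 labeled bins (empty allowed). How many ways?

Stars and bars: C(n+k-1, k-1) = C(15,5).

Final answer: C(15,5) = 3003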